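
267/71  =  3+54/71 = 3.76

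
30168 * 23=693864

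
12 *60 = 720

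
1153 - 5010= - 3857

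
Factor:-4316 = -2^2*13^1*83^1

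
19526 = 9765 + 9761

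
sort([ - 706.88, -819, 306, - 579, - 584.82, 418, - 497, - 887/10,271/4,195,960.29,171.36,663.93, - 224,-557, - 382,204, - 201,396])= [ - 819, - 706.88, - 584.82,  -  579, - 557 , - 497,  -  382,-224, - 201, - 887/10,271/4, 171.36,195,204,306,  396,418,663.93,960.29]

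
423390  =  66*6415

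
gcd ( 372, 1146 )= 6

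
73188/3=24396= 24396.00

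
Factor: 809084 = 2^2*83^1 * 2437^1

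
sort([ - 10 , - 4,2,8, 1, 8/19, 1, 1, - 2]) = [ - 10,-4,-2, 8/19 , 1,1, 1,2, 8]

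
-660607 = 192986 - 853593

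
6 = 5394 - 5388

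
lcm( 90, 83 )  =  7470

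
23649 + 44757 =68406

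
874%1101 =874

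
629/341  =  1 + 288/341 =1.84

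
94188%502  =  314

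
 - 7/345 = - 7/345 = - 0.02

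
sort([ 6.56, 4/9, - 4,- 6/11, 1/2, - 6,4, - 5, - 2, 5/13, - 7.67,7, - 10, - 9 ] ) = [ - 10, - 9, -7.67,  -  6, - 5, - 4,-2, - 6/11,  5/13, 4/9, 1/2,  4,6.56,7]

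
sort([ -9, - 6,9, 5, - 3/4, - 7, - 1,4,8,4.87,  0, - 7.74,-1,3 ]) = [ -9,- 7.74,-7, -6, - 1, - 1, - 3/4,0, 3, 4,4.87 , 5,8,9 ] 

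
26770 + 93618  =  120388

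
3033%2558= 475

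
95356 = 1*95356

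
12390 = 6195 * 2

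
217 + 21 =238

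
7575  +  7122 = 14697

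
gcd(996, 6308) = 332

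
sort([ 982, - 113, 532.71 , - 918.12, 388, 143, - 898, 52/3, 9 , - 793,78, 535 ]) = [ - 918.12, - 898,-793 ,-113,9,52/3  ,  78,  143 , 388,532.71, 535, 982 ]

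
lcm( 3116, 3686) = 302252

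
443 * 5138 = 2276134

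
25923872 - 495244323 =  - 469320451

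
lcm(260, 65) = 260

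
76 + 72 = 148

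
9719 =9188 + 531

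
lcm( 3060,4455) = 302940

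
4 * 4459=17836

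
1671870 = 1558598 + 113272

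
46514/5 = 46514/5 = 9302.80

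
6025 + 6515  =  12540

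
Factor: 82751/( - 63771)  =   - 3^(-1)* 29^ ( -1)*83^1*733^(  -  1)*997^1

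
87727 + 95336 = 183063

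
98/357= 14/51 = 0.27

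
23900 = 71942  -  48042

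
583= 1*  583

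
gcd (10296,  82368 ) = 10296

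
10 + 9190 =9200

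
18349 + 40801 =59150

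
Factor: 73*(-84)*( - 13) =79716=2^2*3^1*7^1*13^1 *73^1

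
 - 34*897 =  - 30498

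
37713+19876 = 57589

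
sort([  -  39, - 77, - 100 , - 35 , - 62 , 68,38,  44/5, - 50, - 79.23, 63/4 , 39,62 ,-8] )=[ - 100,  -  79.23, - 77,- 62, - 50,-39, -35 , - 8,  44/5,63/4,38,39,62, 68 ]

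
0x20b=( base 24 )lj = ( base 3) 201101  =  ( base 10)523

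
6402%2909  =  584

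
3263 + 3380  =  6643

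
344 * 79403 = 27314632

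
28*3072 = 86016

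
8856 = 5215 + 3641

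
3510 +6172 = 9682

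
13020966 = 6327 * 2058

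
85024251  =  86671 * 981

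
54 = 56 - 2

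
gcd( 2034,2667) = 3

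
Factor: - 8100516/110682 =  - 2^1*3^( - 1)*11^( - 1 )*13^(-1 )*43^( - 1)* 131^1*5153^1 = -1350086/18447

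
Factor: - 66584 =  - 2^3 * 7^1*29^1 *41^1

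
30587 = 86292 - 55705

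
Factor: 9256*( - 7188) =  - 66532128  =  - 2^5*3^1*13^1 * 89^1*599^1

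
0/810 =0 = 0.00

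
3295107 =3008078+287029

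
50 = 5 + 45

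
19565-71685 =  - 52120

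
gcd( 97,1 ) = 1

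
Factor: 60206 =2^1 * 30103^1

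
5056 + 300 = 5356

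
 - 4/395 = -1 + 391/395 = - 0.01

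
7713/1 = 7713=7713.00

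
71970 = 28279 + 43691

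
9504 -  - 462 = 9966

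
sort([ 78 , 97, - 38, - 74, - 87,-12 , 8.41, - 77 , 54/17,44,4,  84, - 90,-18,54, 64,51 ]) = [-90  , - 87, - 77, - 74, - 38 , - 18, - 12 , 54/17,4,8.41 , 44,  51, 54,  64,78,84,97]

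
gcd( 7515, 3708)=9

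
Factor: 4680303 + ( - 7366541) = -2686238 = - 2^1*17^1*41^2 *47^1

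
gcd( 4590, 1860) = 30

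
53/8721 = 53/8721=0.01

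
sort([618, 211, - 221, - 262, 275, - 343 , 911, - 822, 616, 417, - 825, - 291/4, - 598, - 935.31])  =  [ - 935.31, - 825, - 822  , - 598, - 343, - 262, - 221, - 291/4,211, 275,417, 616, 618, 911] 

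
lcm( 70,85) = 1190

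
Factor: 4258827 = 3^2*473203^1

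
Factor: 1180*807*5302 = 5048882520 = 2^3*3^1*5^1*11^1*59^1*241^1*269^1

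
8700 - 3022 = 5678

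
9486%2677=1455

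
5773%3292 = 2481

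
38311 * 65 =2490215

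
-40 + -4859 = -4899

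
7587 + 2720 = 10307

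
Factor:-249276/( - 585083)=2^2* 3^1*521^( - 1 )*1123^ ( - 1)*20773^1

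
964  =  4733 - 3769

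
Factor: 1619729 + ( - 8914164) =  - 5^1*193^1 * 7559^1=-7294435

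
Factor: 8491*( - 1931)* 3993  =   - 65469711153 = - 3^1 * 7^1*11^3 * 1213^1 * 1931^1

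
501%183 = 135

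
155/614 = 155/614 = 0.25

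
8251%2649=304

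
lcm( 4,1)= 4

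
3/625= 3/625 = 0.00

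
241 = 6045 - 5804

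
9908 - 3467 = 6441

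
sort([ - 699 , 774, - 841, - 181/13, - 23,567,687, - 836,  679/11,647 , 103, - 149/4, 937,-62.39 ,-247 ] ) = [ - 841, - 836, - 699, - 247,- 62.39, -149/4,- 23, - 181/13, 679/11,103, 567, 647, 687, 774,  937 ] 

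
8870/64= 138 + 19/32  =  138.59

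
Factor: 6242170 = 2^1*5^1*11^1 * 56747^1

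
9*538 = 4842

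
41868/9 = 4652 = 4652.00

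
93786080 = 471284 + 93314796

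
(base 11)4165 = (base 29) 6g6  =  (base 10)5516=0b1010110001100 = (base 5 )134031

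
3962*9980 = 39540760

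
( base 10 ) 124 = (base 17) 75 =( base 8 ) 174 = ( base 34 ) 3M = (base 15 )84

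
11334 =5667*2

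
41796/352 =118+65/88 = 118.74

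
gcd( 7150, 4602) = 26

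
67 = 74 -7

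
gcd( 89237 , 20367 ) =1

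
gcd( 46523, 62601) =1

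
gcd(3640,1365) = 455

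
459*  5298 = 2431782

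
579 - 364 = 215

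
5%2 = 1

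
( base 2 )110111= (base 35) 1K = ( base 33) 1m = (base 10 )55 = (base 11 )50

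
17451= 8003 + 9448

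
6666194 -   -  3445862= 10112056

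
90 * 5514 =496260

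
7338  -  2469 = 4869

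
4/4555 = 4/4555 = 0.00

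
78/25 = 78/25  =  3.12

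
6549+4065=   10614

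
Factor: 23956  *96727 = 2317192012 = 2^2*53^1*113^1*197^1*491^1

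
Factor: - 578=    - 2^1*17^2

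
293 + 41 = 334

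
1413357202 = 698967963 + 714389239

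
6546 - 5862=684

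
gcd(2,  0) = 2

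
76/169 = 76/169  =  0.45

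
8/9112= 1/1139=0.00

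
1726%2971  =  1726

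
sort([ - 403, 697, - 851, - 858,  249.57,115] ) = [  -  858,-851,-403,115 , 249.57,697 ]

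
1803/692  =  2+419/692=   2.61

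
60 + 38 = 98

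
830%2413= 830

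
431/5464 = 431/5464 =0.08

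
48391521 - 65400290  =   - 17008769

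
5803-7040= - 1237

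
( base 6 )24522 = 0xE42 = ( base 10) 3650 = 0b111001000010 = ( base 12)2142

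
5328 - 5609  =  - 281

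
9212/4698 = 4606/2349 = 1.96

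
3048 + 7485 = 10533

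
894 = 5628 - 4734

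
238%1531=238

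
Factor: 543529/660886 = 2^( - 1)*7^1*491^( - 1)*673^(  -  1)*77647^1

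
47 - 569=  - 522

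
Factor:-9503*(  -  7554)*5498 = 2^2*3^1* 13^1*17^1*43^1*1259^1*2749^1=394677569676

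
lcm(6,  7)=42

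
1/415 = 1/415 = 0.00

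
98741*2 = 197482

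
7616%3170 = 1276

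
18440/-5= - 3688 + 0/1  =  -3688.00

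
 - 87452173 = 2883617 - 90335790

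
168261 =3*56087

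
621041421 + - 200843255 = 420198166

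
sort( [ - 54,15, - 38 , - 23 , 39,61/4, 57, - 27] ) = [ - 54 , - 38, - 27,  -  23,15,61/4, 39, 57 ] 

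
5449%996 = 469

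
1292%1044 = 248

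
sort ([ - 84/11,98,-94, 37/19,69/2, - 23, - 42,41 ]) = [ - 94, - 42, - 23, - 84/11,37/19,69/2, 41,98]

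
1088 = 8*136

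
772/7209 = 772/7209 = 0.11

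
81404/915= 81404/915 = 88.97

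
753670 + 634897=1388567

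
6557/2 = 6557/2 = 3278.50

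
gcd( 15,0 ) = 15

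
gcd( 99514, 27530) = 2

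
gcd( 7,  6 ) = 1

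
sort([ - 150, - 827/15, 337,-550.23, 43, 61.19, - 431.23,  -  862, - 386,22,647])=[- 862,-550.23,  -  431.23, - 386,-150, - 827/15, 22, 43 , 61.19 , 337 , 647 ]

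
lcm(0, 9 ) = 0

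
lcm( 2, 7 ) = 14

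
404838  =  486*833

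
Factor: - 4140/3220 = -3^2*7^ ( - 1) = - 9/7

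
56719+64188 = 120907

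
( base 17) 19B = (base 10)453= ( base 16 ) 1C5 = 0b111000101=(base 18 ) 173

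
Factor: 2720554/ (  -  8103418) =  - 1360277/4051709 = -  1360277^1 * 4051709^( - 1)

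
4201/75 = 56 + 1/75 =56.01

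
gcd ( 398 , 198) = 2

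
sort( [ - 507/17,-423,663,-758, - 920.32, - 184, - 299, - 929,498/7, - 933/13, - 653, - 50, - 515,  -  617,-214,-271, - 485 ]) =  [ -929,  -  920.32,  -  758,-653, - 617, - 515,-485,-423,-299,- 271,-214,-184, -933/13, - 50, - 507/17 , 498/7,663 ] 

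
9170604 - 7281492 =1889112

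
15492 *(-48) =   -  743616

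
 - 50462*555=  - 28006410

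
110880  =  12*9240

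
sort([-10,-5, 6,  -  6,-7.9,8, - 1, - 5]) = [ - 10, - 7.9, - 6, - 5, - 5, - 1, 6, 8] 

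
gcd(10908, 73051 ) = 1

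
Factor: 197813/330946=367/614=   2^ ( - 1) * 307^ ( - 1 )*367^1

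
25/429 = 25/429 = 0.06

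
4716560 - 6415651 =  - 1699091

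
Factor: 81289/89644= 2^( - 2)*13^3*37^1*73^ ( - 1)*307^( - 1)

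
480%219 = 42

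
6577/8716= 6577/8716= 0.75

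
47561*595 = 28298795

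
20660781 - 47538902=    - 26878121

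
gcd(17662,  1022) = 2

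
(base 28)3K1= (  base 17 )A16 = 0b101101100001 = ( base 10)2913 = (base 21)6cf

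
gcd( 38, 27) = 1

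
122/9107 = 122/9107 = 0.01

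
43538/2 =21769 = 21769.00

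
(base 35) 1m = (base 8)71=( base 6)133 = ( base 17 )36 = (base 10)57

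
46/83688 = 23/41844 = 0.00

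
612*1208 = 739296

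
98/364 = 7/26 = 0.27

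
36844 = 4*9211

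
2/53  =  2/53 = 0.04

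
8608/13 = 8608/13 = 662.15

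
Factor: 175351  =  11^1 * 19^1*839^1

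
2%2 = 0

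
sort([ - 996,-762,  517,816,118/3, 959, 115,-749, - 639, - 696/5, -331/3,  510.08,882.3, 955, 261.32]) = [-996,-762,-749, - 639, - 696/5,-331/3, 118/3, 115,261.32 , 510.08, 517,  816,  882.3 , 955, 959] 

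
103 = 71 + 32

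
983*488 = 479704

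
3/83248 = 3/83248= 0.00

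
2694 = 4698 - 2004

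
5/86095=1/17219 = 0.00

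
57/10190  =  57/10190 = 0.01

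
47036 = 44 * 1069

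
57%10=7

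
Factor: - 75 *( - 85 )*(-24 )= - 153000= - 2^3*3^2*5^3*17^1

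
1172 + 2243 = 3415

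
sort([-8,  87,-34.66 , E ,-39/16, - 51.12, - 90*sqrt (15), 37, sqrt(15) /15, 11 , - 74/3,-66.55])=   [-90  *  sqrt(15 ), - 66.55,-51.12 ,-34.66,-74/3,-8, - 39/16, sqrt(15 )/15, E,11,37, 87 ]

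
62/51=62/51  =  1.22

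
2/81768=1/40884 = 0.00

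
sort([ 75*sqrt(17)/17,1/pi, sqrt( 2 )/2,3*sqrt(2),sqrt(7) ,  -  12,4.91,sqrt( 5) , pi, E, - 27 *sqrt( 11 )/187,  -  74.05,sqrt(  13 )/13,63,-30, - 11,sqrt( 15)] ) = [ - 74.05, - 30 , - 12,-11, - 27*sqrt( 11)/187,sqrt( 13 )/13,1/pi,sqrt (2)/2,sqrt( 5 ), sqrt( 7 ),E , pi,sqrt( 15),3*sqrt(2 ),4.91,75*sqrt(17 ) /17,63 ] 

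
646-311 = 335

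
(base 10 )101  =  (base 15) 6B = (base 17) 5g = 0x65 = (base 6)245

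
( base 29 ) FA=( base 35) CP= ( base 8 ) 675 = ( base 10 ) 445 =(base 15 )1EA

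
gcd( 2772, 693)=693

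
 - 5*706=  - 3530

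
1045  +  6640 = 7685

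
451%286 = 165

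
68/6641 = 68/6641 = 0.01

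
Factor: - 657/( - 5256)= 2^(  -  3) = 1/8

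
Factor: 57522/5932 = 2^( - 1 )*3^1*1483^(-1 )* 9587^1=28761/2966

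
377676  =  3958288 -3580612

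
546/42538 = 273/21269 = 0.01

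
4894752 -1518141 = 3376611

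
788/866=394/433= 0.91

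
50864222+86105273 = 136969495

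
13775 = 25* 551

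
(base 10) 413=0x19d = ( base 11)346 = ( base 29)E7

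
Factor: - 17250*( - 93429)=2^1*3^3*5^3 * 7^1 * 23^1*1483^1 = 1611650250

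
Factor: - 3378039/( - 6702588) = 1126013/2234196= 2^( - 2)*3^( - 3)*7^1 * 31^1*137^( - 1 )*151^(-1)*5189^1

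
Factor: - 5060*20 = -2^4*5^2*11^1*23^1 = - 101200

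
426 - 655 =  - 229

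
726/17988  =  121/2998 = 0.04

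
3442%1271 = 900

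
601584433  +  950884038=1552468471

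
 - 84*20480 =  - 1720320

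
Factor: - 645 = -3^1 * 5^1*43^1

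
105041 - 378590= - 273549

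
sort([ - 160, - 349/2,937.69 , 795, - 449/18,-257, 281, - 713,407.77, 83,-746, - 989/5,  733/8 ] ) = [ - 746, - 713, - 257,-989/5, - 349/2, - 160, - 449/18, 83, 733/8  ,  281,407.77,795,937.69] 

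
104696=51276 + 53420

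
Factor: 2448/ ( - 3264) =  - 3/4 = - 2^(-2)*3^1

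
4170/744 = 695/124 = 5.60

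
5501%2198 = 1105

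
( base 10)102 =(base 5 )402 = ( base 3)10210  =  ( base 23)4A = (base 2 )1100110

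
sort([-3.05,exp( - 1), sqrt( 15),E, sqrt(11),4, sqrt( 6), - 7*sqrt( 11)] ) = [-7*sqrt (11 ),  -  3.05 , exp(-1) , sqrt( 6), E, sqrt( 11),  sqrt(15), 4]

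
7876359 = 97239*81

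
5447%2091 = 1265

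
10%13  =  10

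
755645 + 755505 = 1511150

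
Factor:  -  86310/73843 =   -  90/77= -2^1*3^2*5^1*7^ ( - 1)*11^(- 1 )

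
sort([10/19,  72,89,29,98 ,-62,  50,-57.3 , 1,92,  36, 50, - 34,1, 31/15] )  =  [ - 62, - 57.3, - 34,10/19 , 1,  1, 31/15, 29,  36,  50,50, 72, 89 , 92, 98]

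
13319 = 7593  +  5726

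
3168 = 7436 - 4268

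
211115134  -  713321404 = - 502206270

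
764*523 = 399572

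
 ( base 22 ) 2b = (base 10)55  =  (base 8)67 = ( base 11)50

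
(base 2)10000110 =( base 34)3W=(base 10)134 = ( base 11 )112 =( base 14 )98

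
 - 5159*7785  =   - 40162815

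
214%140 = 74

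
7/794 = 7/794= 0.01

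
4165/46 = 90 + 25/46 = 90.54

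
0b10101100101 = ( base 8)2545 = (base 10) 1381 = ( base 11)1046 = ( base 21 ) 32g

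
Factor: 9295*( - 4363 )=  -5^1 * 11^1*13^2*4363^1  =  - 40554085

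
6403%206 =17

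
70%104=70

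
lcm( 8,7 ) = 56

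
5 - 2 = 3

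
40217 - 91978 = -51761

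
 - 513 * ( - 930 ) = 477090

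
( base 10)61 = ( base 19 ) 34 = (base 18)37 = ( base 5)221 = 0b111101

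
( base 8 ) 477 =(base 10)319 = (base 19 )gf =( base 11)270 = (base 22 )eb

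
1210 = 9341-8131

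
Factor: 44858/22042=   22429/11021=11^1*103^(  -  1)*107^( - 1 )*2039^1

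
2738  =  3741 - 1003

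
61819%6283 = 5272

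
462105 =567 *815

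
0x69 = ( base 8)151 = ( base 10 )105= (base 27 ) 3o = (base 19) 5a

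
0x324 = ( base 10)804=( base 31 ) pt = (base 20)204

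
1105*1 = 1105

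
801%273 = 255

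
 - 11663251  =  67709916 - 79373167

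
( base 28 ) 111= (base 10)813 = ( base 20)20d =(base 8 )1455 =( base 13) 4A7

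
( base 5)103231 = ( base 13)1814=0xdee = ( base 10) 3566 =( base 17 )c5d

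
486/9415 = 486/9415 = 0.05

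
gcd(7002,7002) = 7002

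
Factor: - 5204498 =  - 2^1 * 13^1*47^1*4259^1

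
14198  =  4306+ 9892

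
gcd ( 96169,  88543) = 1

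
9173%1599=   1178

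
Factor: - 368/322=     -  8/7 = - 2^3*7^ ( - 1 ) 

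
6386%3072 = 242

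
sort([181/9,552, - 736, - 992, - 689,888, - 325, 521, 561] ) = [ - 992, - 736,- 689, - 325, 181/9, 521,  552,561,888 ] 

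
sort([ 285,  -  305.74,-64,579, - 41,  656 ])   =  [  -  305.74, - 64, - 41,285,579,  656 ] 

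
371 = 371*1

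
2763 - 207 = 2556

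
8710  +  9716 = 18426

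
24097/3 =24097/3 =8032.33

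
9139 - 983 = 8156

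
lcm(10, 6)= 30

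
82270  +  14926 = 97196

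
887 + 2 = 889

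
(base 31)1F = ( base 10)46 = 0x2e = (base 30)1G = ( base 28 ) 1I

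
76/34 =38/17 = 2.24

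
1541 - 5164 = -3623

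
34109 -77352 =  - 43243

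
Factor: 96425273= 7^1*113^1*139^1*877^1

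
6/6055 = 6/6055 = 0.00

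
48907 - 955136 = -906229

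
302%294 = 8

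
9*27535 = 247815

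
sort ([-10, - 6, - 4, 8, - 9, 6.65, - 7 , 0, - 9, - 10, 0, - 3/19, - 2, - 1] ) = [ - 10, - 10, - 9, - 9, - 7, - 6, - 4, - 2, -1,  -  3/19, 0, 0,6.65, 8 ] 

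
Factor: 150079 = 223^1* 673^1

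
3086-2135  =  951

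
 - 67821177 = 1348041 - 69169218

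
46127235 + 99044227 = 145171462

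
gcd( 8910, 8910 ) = 8910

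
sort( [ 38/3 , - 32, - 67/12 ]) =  [- 32, - 67/12, 38/3]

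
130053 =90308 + 39745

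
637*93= 59241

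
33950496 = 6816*4981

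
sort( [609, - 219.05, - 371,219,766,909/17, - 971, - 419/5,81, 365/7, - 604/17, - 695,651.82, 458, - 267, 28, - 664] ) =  [ - 971, - 695, - 664,- 371, - 267, - 219.05, - 419/5, - 604/17, 28, 365/7,909/17, 81, 219, 458, 609, 651.82, 766 ] 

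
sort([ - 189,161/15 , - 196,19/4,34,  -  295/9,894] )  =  [ - 196, - 189,- 295/9, 19/4,161/15,34 , 894 ]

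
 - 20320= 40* ( - 508 ) 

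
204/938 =102/469 =0.22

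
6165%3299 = 2866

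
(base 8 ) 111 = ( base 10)73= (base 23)34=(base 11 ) 67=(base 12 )61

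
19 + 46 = 65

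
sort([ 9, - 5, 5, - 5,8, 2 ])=[-5, - 5,2 , 5, 8, 9]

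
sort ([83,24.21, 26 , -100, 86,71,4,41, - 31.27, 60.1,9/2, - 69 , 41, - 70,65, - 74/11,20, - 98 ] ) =[ - 100, -98, - 70, - 69,-31.27, - 74/11, 4,9/2,  20, 24.21,26 , 41 , 41,60.1,65 , 71,  83, 86 ] 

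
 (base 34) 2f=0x53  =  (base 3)10002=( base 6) 215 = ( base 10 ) 83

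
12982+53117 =66099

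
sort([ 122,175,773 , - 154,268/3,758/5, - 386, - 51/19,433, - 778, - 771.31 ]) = [ - 778, - 771.31,-386, - 154 ,-51/19, 268/3, 122,758/5,175, 433,  773]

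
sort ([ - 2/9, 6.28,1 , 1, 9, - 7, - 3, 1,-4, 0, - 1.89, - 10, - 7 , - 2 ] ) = [ - 10 , - 7, - 7, -4, - 3 , - 2, - 1.89 , - 2/9 , 0, 1, 1 , 1, 6.28,9] 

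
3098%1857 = 1241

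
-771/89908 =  - 771/89908= - 0.01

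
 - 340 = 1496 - 1836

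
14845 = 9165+5680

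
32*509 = 16288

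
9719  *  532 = 5170508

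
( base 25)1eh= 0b1111100000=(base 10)992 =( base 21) 255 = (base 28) 17c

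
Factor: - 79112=-2^3*11^1 * 29^1*31^1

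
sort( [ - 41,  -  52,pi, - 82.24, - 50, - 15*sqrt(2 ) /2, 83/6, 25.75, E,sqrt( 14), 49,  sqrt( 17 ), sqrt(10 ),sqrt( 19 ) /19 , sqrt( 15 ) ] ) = [  -  82.24, - 52, - 50, - 41, - 15*sqrt( 2 )/2, sqrt( 19 ) /19 , E, pi,sqrt( 10),sqrt( 14), sqrt(15 ),sqrt( 17),83/6, 25.75,49 ]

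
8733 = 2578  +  6155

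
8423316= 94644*89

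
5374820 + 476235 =5851055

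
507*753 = 381771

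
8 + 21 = 29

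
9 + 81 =90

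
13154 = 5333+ 7821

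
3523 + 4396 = 7919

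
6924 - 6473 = 451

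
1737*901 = 1565037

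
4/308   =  1/77 = 0.01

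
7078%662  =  458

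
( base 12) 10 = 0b1100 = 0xc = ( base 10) 12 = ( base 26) c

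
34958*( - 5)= -174790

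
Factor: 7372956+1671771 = 9044727 = 3^1*23^1*47^1*2789^1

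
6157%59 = 21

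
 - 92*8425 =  - 775100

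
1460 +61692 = 63152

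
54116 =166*326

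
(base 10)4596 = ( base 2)1000111110100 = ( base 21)A8I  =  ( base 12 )27b0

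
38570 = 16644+21926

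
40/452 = 10/113=0.09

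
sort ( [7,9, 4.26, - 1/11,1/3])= [ - 1/11,1/3,4.26,7,9]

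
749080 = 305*2456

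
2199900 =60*36665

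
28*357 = 9996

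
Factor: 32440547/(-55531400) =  - 2^( - 3)*5^(  -  2 )*277657^(- 1 ) * 32440547^1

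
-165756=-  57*2908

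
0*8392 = 0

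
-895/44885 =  - 179/8977 = - 0.02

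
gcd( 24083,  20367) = 1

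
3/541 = 3/541=0.01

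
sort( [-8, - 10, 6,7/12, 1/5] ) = [ - 10,-8,1/5 , 7/12,  6] 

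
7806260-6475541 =1330719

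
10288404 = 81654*126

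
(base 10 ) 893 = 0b1101111101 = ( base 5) 12033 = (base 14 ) 47b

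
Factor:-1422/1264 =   -  2^( - 3)*3^2= -9/8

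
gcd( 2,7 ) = 1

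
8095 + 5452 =13547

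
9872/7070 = 4936/3535 = 1.40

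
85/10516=85/10516=0.01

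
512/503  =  512/503=1.02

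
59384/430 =138 + 22/215=138.10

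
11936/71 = 11936/71 = 168.11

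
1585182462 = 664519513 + 920662949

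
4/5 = 4/5=0.80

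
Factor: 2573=31^1*83^1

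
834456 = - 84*( - 9934)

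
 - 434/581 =-1 + 21/83 = - 0.75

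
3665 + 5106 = 8771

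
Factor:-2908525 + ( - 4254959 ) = -2^2*3^1*241^1* 2477^1 = -7163484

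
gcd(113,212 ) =1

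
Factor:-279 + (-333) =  - 2^2*3^2*17^1= -  612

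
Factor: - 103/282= - 2^( - 1 )* 3^( - 1 )*47^( - 1 )*103^1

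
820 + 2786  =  3606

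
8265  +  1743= 10008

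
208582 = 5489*38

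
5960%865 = 770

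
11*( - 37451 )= - 411961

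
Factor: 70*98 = 6860 = 2^2*5^1 * 7^3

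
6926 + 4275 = 11201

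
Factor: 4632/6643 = 2^3*3^1*7^(  -  1 ) * 13^( - 1 )*73^( - 1)*193^1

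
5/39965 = 1/7993 = 0.00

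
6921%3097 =727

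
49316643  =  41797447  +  7519196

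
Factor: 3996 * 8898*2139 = 76055156712 =2^3 * 3^5*23^1 * 31^1 * 37^1 *1483^1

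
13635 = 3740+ 9895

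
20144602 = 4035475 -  - 16109127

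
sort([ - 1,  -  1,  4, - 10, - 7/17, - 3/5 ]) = [ - 10, - 1, - 1, - 3/5,-7/17, 4 ] 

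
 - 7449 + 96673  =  89224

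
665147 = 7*95021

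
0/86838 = 0 = 0.00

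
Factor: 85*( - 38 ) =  - 2^1*5^1*17^1*19^1 = - 3230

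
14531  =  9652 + 4879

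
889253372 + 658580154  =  1547833526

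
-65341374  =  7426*( -8799)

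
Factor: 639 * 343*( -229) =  - 3^2*7^3*71^1*229^1 = - 50191533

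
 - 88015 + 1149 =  - 86866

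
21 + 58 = 79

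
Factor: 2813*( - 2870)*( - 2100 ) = 2^3 * 3^1 * 5^3*7^2* 29^1*41^1*97^1 = 16953951000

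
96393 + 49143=145536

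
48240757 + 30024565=78265322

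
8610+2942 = 11552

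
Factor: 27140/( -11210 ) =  - 2^1 * 19^( - 1)*23^1=-  46/19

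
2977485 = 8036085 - 5058600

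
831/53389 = 831/53389 = 0.02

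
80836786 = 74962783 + 5874003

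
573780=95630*6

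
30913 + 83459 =114372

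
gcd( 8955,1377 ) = 9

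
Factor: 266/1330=5^( - 1) = 1/5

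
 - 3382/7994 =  - 1 + 2306/3997= - 0.42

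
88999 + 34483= 123482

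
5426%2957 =2469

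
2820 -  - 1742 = 4562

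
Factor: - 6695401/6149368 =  - 2^( - 3 )*43^1* 155707^1*768671^( - 1)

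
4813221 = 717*6713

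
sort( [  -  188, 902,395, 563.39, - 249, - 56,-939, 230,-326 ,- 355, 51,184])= [ - 939 ,-355, -326, - 249 ,-188,-56 , 51,  184,230, 395 , 563.39, 902] 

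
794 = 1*794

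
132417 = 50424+81993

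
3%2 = 1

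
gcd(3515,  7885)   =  95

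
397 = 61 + 336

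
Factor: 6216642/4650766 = 3^3*439^( - 1 )*5297^ (  -  1)*115123^1 = 3108321/2325383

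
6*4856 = 29136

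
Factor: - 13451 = - 13451^1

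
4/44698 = 2/22349 =0.00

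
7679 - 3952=3727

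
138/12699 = 46/4233=0.01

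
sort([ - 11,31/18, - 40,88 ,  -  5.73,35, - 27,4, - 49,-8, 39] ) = [  -  49 ,  -  40, - 27,-11, - 8,-5.73, 31/18, 4,35 , 39,88] 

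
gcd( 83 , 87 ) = 1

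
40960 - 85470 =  - 44510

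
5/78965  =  1/15793= 0.00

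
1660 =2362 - 702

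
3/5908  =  3/5908 = 0.00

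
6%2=0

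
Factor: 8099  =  7^1 *13^1 * 89^1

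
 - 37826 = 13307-51133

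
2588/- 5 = -2588/5 = - 517.60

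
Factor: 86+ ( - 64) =2^1*11^1 = 22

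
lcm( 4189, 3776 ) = 268096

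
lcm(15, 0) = 0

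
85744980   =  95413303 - 9668323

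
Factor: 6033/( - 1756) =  - 2^( -2)*3^1*439^( - 1 )*2011^1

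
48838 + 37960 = 86798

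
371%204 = 167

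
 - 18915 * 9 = - 170235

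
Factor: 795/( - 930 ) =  - 53/62= - 2^( - 1)*31^( - 1)*53^1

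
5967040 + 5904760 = 11871800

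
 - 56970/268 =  - 28485/134 = - 212.57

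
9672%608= 552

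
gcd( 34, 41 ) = 1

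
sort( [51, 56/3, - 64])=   [ - 64, 56/3,  51 ]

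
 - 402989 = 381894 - 784883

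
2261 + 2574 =4835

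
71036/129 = 550 + 2/3 = 550.67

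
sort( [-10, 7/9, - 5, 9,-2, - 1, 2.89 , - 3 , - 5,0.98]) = [- 10, - 5, - 5, - 3, - 2, -1,  7/9,0.98,  2.89 , 9]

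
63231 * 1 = 63231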